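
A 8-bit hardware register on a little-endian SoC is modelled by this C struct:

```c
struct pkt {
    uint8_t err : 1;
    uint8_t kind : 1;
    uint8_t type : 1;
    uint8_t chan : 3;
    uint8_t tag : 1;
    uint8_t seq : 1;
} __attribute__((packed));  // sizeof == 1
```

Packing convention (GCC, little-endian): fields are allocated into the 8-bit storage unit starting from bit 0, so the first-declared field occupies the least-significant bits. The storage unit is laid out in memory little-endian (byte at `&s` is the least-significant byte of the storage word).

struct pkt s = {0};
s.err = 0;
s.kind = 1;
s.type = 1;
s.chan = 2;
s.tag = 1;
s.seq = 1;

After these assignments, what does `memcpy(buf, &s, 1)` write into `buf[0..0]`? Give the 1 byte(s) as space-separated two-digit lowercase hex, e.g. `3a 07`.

[0+:1] err=0 & 0x1 = 0x0; word=0x00
[1+:1] kind=1 & 0x1 = 0x1; word=0x02
[2+:1] type=1 & 0x1 = 0x1; word=0x06
[3+:3] chan=2 & 0x7 = 0x2; word=0x16
[6+:1] tag=1 & 0x1 = 0x1; word=0x56
[7+:1] seq=1 & 0x1 = 0x1; word=0xd6
word = 0xd6 → little-endian bytes:
  [0]=0xd6

d6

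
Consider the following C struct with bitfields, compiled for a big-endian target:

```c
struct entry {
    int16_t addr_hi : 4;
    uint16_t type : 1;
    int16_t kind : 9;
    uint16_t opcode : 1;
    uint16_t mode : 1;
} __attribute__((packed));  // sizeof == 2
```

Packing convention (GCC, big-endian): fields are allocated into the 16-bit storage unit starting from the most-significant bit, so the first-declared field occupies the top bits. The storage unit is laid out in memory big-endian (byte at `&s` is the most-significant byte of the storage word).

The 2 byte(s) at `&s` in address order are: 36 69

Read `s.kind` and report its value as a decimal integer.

-102

[0]=0x36 [1]=0x69 (big-endian) → word 0x3669
addr_hi [12+:4] = (word>>12) & 0xf = 3
type [11+:1] = (word>>11) & 0x1 = 0
kind [2+:9] = (word>>2) & 0x1ff = 410  ←
opcode [1+:1] = (word>>1) & 0x1 = 0
mode [0+:1] = (word>>0) & 0x1 = 1
kind signed 9b, MSB=1: 410 - 512 = -102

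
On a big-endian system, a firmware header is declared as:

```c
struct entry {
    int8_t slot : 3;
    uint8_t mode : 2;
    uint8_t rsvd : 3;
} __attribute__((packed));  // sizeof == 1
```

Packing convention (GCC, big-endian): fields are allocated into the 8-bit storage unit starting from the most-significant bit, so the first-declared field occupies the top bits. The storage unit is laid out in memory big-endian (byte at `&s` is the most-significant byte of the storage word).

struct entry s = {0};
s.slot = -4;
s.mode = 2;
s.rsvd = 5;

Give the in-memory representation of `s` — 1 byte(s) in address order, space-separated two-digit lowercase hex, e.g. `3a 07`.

95

slot:3 = -4 → 0x4 << 5 → word 0x80
mode:2 = 2 → 0x2 << 3 → word 0x90
rsvd:3 = 5 → 0x5 << 0 → word 0x95
word = 0x95 → big-endian bytes:
  [0]=0x95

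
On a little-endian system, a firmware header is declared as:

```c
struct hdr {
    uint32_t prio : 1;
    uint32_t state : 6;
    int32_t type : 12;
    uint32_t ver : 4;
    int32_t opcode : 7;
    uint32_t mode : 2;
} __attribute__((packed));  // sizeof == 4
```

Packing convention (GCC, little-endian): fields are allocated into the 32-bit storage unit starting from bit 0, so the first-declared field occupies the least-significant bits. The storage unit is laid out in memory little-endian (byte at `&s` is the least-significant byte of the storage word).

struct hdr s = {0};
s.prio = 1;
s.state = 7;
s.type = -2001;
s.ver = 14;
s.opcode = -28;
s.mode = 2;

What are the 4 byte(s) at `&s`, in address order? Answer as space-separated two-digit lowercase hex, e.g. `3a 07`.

[0+:1] prio=1 & 0x1 = 0x1; word=0x00000001
[1+:6] state=7 & 0x3f = 0x7; word=0x0000000f
[7+:12] type=-2001 & 0xfff = 0x82f; word=0x0004178f
[19+:4] ver=14 & 0xf = 0xe; word=0x0074178f
[23+:7] opcode=-28 & 0x7f = 0x64; word=0x3274178f
[30+:2] mode=2 & 0x3 = 0x2; word=0xb274178f
word = 0xb274178f → little-endian bytes:
  [0]=0x8f  [1]=0x17  [2]=0x74  [3]=0xb2

8f 17 74 b2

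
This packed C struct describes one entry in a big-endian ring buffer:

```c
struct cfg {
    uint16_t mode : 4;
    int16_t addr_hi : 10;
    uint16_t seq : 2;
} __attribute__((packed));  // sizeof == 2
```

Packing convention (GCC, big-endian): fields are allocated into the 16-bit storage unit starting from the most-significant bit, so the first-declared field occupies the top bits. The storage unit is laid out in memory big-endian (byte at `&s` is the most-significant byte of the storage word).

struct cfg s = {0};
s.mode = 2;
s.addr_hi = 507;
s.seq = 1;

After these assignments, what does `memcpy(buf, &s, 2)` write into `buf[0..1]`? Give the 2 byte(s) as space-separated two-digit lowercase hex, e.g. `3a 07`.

mode:4 = 2 → 0x2 << 12 → word 0x2000
addr_hi:10 = 507 → 0x1fb << 2 → word 0x27ec
seq:2 = 1 → 0x1 << 0 → word 0x27ed
word = 0x27ed → big-endian bytes:
  [0]=0x27  [1]=0xed

27 ed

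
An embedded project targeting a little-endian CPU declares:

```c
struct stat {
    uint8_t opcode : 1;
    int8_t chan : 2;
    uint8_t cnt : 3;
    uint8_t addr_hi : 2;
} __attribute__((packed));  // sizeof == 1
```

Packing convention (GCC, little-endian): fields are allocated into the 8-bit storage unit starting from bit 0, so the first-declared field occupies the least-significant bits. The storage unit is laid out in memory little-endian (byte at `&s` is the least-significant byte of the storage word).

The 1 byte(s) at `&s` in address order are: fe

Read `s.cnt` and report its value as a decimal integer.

7

[0]=0xfe (little-endian) → word 0xfe
opcode [0+:1] = (word>>0) & 0x1 = 0
chan [1+:2] = (word>>1) & 0x3 = 3
cnt [3+:3] = (word>>3) & 0x7 = 7  ←
addr_hi [6+:2] = (word>>6) & 0x3 = 3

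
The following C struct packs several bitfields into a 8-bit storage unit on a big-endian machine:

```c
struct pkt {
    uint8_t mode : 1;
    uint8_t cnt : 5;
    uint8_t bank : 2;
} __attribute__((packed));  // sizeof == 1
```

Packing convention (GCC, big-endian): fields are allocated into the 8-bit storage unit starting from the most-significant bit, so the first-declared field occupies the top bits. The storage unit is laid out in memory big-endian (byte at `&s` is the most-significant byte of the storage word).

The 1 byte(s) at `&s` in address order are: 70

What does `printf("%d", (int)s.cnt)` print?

28

[0]=0x70 (big-endian) → word 0x70
mode:1 @ bit 7 → (0x70>>7)&0x1 = 0x0
cnt:5 @ bit 2 → (0x70>>2)&0x1f = 0x1c  ←
bank:2 @ bit 0 → (0x70>>0)&0x3 = 0x0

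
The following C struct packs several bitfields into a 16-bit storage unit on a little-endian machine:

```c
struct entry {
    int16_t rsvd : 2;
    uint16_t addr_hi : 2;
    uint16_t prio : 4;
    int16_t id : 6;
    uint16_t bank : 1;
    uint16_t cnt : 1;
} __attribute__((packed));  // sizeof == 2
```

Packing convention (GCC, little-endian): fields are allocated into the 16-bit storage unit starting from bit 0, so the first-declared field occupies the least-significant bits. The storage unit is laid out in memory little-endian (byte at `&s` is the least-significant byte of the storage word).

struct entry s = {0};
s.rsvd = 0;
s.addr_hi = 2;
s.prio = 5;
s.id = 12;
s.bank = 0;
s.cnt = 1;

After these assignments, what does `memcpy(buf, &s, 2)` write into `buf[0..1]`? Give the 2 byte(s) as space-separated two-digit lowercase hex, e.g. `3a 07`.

rsvd (2b) val=0 bits=0x0 at bit 0: 0x0000
addr_hi (2b) val=2 bits=0x2 at bit 2: 0x0008
prio (4b) val=5 bits=0x5 at bit 4: 0x0058
id (6b) val=12 bits=0xc at bit 8: 0x0c58
bank (1b) val=0 bits=0x0 at bit 14: 0x0c58
cnt (1b) val=1 bits=0x1 at bit 15: 0x8c58
word = 0x8c58 → little-endian bytes:
  [0]=0x58  [1]=0x8c

58 8c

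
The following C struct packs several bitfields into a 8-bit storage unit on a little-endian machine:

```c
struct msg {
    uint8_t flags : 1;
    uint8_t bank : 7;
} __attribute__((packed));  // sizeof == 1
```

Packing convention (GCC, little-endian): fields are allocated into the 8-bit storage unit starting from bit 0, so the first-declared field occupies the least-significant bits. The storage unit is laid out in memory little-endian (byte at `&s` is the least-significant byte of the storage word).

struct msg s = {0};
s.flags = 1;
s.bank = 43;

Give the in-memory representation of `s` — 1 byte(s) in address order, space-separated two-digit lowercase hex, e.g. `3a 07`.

57

flags (1b) val=1 bits=0x1 at bit 0: 0x01
bank (7b) val=43 bits=0x2b at bit 1: 0x57
word = 0x57 → little-endian bytes:
  [0]=0x57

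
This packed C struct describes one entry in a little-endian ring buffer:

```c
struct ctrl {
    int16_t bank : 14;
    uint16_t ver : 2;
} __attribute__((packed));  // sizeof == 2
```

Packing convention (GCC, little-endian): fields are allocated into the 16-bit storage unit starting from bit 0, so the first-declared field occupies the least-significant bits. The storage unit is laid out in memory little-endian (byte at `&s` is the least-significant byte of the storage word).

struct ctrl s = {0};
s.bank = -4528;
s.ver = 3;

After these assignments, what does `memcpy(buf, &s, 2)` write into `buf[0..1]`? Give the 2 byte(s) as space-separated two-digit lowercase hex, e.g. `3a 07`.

50 ee

[0+:14] bank=-4528 & 0x3fff = 0x2e50; word=0x2e50
[14+:2] ver=3 & 0x3 = 0x3; word=0xee50
word = 0xee50 → little-endian bytes:
  [0]=0x50  [1]=0xee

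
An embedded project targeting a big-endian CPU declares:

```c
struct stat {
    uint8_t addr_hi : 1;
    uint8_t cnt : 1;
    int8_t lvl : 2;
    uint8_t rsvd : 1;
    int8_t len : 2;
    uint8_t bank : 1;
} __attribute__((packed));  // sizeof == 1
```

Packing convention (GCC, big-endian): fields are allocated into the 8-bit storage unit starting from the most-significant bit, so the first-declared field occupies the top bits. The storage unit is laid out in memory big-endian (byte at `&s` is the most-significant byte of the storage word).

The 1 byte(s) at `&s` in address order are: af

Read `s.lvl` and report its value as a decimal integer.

-2

[0]=0xaf (big-endian) → word 0xaf
addr_hi [7+:1] = (word>>7) & 0x1 = 1
cnt [6+:1] = (word>>6) & 0x1 = 0
lvl [4+:2] = (word>>4) & 0x3 = 2  ←
rsvd [3+:1] = (word>>3) & 0x1 = 1
len [1+:2] = (word>>1) & 0x3 = 3
bank [0+:1] = (word>>0) & 0x1 = 1
lvl signed 2b, MSB=1: 2 - 4 = -2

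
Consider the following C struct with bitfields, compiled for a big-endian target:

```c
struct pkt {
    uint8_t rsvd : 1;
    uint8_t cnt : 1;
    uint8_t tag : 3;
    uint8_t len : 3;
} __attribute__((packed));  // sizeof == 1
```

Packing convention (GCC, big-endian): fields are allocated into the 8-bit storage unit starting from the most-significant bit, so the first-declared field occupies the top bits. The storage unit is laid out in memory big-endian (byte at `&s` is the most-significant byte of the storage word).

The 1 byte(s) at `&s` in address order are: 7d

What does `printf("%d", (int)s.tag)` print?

7

[0]=0x7d (big-endian) → word 0x7d
rsvd [7+:1] = (word>>7) & 0x1 = 0
cnt [6+:1] = (word>>6) & 0x1 = 1
tag [3+:3] = (word>>3) & 0x7 = 7  ←
len [0+:3] = (word>>0) & 0x7 = 5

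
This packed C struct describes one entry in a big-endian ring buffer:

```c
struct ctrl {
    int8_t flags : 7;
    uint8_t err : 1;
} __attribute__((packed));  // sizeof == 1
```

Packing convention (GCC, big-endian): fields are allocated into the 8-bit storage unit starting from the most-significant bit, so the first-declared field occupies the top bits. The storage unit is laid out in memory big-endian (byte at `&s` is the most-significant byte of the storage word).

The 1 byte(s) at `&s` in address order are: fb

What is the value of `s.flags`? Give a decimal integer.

-3

[0]=0xfb (big-endian) → word 0xfb
flags [1+:7] = (word>>1) & 0x7f = 125  ←
err [0+:1] = (word>>0) & 0x1 = 1
flags signed 7b, MSB=1: 125 - 128 = -3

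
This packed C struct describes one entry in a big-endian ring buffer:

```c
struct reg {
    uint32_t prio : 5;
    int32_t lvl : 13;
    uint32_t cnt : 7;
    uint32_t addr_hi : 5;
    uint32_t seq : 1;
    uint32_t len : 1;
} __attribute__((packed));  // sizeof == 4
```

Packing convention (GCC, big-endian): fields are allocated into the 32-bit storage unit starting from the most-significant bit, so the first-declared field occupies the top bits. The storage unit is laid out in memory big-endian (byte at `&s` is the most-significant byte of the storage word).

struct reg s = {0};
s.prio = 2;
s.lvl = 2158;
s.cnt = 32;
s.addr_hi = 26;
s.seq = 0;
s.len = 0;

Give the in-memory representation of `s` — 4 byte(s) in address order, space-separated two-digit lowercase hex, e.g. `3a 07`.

prio (5b) val=2 bits=0x2 at bit 27: 0x10000000
lvl (13b) val=2158 bits=0x86e at bit 14: 0x121b8000
cnt (7b) val=32 bits=0x20 at bit 7: 0x121b9000
addr_hi (5b) val=26 bits=0x1a at bit 2: 0x121b9068
seq (1b) val=0 bits=0x0 at bit 1: 0x121b9068
len (1b) val=0 bits=0x0 at bit 0: 0x121b9068
word = 0x121b9068 → big-endian bytes:
  [0]=0x12  [1]=0x1b  [2]=0x90  [3]=0x68

12 1b 90 68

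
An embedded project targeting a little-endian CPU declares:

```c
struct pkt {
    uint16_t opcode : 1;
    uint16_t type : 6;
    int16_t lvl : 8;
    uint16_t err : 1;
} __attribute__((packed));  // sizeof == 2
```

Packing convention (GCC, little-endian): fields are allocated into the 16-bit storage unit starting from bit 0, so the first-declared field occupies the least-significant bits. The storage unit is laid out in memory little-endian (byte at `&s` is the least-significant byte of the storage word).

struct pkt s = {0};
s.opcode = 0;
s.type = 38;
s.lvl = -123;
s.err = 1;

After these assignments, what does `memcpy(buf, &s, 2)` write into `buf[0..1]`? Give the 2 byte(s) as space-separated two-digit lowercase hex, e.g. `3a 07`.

cc c2

[0+:1] opcode=0 & 0x1 = 0x0; word=0x0000
[1+:6] type=38 & 0x3f = 0x26; word=0x004c
[7+:8] lvl=-123 & 0xff = 0x85; word=0x42cc
[15+:1] err=1 & 0x1 = 0x1; word=0xc2cc
word = 0xc2cc → little-endian bytes:
  [0]=0xcc  [1]=0xc2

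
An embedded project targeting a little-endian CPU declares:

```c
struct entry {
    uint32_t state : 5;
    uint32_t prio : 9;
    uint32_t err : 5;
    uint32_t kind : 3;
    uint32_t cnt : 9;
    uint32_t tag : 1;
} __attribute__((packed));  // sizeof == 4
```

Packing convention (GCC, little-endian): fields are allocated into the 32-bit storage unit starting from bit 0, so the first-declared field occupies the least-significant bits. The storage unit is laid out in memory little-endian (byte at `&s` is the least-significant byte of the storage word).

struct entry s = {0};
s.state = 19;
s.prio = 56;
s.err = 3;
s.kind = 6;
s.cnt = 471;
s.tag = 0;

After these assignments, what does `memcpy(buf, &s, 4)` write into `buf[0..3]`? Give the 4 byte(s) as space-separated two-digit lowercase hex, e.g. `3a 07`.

[0+:5] state=19 & 0x1f = 0x13; word=0x00000013
[5+:9] prio=56 & 0x1ff = 0x38; word=0x00000713
[14+:5] err=3 & 0x1f = 0x3; word=0x0000c713
[19+:3] kind=6 & 0x7 = 0x6; word=0x0030c713
[22+:9] cnt=471 & 0x1ff = 0x1d7; word=0x75f0c713
[31+:1] tag=0 & 0x1 = 0x0; word=0x75f0c713
word = 0x75f0c713 → little-endian bytes:
  [0]=0x13  [1]=0xc7  [2]=0xf0  [3]=0x75

13 c7 f0 75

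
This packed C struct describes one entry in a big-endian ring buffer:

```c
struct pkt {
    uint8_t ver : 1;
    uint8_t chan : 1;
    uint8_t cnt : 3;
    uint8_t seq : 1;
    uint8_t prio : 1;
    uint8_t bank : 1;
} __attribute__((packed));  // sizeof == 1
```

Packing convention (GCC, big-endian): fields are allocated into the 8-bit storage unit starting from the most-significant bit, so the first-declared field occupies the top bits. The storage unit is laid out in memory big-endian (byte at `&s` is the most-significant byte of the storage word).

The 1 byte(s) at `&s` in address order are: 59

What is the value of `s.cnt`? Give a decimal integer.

[0]=0x59 (big-endian) → word 0x59
ver [7+:1] = (word>>7) & 0x1 = 0
chan [6+:1] = (word>>6) & 0x1 = 1
cnt [3+:3] = (word>>3) & 0x7 = 3  ←
seq [2+:1] = (word>>2) & 0x1 = 0
prio [1+:1] = (word>>1) & 0x1 = 0
bank [0+:1] = (word>>0) & 0x1 = 1

3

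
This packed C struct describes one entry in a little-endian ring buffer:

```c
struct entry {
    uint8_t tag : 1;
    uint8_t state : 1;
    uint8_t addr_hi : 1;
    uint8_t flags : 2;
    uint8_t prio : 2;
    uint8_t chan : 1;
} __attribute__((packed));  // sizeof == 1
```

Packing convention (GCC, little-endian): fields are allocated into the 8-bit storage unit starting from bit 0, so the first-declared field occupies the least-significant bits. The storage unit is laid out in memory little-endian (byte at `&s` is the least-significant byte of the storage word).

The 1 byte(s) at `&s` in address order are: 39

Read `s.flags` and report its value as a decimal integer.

[0]=0x39 (little-endian) → word 0x39
tag [0+:1] = (word>>0) & 0x1 = 1
state [1+:1] = (word>>1) & 0x1 = 0
addr_hi [2+:1] = (word>>2) & 0x1 = 0
flags [3+:2] = (word>>3) & 0x3 = 3  ←
prio [5+:2] = (word>>5) & 0x3 = 1
chan [7+:1] = (word>>7) & 0x1 = 0

3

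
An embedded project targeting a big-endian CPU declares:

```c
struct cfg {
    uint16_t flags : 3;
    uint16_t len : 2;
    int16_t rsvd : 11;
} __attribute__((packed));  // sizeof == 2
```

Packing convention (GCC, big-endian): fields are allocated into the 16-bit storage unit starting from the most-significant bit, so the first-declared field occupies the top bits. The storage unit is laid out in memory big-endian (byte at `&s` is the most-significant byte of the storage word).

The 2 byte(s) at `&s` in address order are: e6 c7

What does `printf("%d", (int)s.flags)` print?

[0]=0xe6 [1]=0xc7 (big-endian) → word 0xe6c7
flags [13+:3] = (word>>13) & 0x7 = 7  ←
len [11+:2] = (word>>11) & 0x3 = 0
rsvd [0+:11] = (word>>0) & 0x7ff = 1735

7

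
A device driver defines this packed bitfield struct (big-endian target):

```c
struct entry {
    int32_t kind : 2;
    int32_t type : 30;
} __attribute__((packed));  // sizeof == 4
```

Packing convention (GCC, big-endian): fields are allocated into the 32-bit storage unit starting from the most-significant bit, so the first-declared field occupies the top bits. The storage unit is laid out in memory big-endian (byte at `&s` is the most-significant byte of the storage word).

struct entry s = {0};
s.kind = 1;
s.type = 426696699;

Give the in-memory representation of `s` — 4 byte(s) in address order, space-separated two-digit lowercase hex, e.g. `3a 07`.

kind:2 = 1 → 0x1 << 30 → word 0x40000000
type:30 = 426696699 → 0x196edffb << 0 → word 0x596edffb
word = 0x596edffb → big-endian bytes:
  [0]=0x59  [1]=0x6e  [2]=0xdf  [3]=0xfb

59 6e df fb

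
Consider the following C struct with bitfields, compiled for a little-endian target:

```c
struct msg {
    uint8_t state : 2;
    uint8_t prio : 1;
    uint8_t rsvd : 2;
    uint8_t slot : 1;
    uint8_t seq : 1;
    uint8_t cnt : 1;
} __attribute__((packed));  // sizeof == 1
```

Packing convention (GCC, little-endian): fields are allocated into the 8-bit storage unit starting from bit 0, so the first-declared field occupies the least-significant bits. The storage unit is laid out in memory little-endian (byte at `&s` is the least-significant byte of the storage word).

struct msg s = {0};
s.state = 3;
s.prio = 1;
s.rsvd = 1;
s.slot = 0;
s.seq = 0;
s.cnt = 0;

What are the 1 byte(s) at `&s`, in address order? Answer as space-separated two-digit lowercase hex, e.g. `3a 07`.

[0+:2] state=3 & 0x3 = 0x3; word=0x03
[2+:1] prio=1 & 0x1 = 0x1; word=0x07
[3+:2] rsvd=1 & 0x3 = 0x1; word=0x0f
[5+:1] slot=0 & 0x1 = 0x0; word=0x0f
[6+:1] seq=0 & 0x1 = 0x0; word=0x0f
[7+:1] cnt=0 & 0x1 = 0x0; word=0x0f
word = 0x0f → little-endian bytes:
  [0]=0x0f

0f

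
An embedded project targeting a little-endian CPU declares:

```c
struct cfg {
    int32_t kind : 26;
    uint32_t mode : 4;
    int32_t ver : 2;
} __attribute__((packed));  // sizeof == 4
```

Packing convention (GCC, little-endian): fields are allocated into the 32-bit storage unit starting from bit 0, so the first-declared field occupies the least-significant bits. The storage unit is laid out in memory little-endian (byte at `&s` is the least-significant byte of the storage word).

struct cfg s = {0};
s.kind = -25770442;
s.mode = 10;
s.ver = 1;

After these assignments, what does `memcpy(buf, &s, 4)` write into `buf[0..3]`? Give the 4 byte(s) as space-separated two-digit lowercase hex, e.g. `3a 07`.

[0+:26] kind=-25770442 & 0x3ffffff = 0x276c636; word=0x0276c636
[26+:4] mode=10 & 0xf = 0xa; word=0x2a76c636
[30+:2] ver=1 & 0x3 = 0x1; word=0x6a76c636
word = 0x6a76c636 → little-endian bytes:
  [0]=0x36  [1]=0xc6  [2]=0x76  [3]=0x6a

36 c6 76 6a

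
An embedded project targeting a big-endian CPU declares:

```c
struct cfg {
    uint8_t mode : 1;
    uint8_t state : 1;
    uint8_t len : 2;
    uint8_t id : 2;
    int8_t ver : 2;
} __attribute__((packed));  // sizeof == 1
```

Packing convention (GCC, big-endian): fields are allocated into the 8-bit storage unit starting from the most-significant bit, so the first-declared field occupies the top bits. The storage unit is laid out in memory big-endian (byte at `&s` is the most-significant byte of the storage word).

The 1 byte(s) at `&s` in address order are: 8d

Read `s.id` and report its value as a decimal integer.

3

[0]=0x8d (big-endian) → word 0x8d
mode:1 @ bit 7 → (0x8d>>7)&0x1 = 0x1
state:1 @ bit 6 → (0x8d>>6)&0x1 = 0x0
len:2 @ bit 4 → (0x8d>>4)&0x3 = 0x0
id:2 @ bit 2 → (0x8d>>2)&0x3 = 0x3  ←
ver:2 @ bit 0 → (0x8d>>0)&0x3 = 0x1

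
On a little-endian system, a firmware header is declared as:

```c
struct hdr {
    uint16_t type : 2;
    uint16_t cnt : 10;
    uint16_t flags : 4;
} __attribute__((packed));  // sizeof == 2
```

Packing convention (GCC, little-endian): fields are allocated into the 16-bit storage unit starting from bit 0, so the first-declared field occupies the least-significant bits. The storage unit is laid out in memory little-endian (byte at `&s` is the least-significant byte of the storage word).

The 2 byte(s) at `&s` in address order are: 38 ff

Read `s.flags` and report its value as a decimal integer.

[0]=0x38 [1]=0xff (little-endian) → word 0xff38
type [0+:2] = (word>>0) & 0x3 = 0
cnt [2+:10] = (word>>2) & 0x3ff = 974
flags [12+:4] = (word>>12) & 0xf = 15  ←

15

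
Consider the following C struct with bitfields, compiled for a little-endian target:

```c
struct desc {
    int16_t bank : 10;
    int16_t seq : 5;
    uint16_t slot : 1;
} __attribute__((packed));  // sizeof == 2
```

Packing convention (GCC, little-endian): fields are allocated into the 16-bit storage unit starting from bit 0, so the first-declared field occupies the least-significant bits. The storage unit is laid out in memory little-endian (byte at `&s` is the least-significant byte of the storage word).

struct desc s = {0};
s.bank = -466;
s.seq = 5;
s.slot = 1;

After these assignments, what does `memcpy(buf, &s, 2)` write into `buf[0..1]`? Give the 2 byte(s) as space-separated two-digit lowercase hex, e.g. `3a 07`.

[0+:10] bank=-466 & 0x3ff = 0x22e; word=0x022e
[10+:5] seq=5 & 0x1f = 0x5; word=0x162e
[15+:1] slot=1 & 0x1 = 0x1; word=0x962e
word = 0x962e → little-endian bytes:
  [0]=0x2e  [1]=0x96

2e 96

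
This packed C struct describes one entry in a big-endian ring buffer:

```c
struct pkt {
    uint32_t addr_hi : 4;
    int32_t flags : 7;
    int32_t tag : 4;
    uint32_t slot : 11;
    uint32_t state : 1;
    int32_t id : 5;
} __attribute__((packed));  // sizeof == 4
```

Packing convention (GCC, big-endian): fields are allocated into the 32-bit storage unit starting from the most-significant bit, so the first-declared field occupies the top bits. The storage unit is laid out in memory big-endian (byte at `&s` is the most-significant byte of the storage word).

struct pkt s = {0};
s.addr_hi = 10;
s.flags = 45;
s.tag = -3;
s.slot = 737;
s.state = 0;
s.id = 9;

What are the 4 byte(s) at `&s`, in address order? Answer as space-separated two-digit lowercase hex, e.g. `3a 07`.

a5 ba b8 49

[28+:4] addr_hi=10 & 0xf = 0xa; word=0xa0000000
[21+:7] flags=45 & 0x7f = 0x2d; word=0xa5a00000
[17+:4] tag=-3 & 0xf = 0xd; word=0xa5ba0000
[6+:11] slot=737 & 0x7ff = 0x2e1; word=0xa5bab840
[5+:1] state=0 & 0x1 = 0x0; word=0xa5bab840
[0+:5] id=9 & 0x1f = 0x9; word=0xa5bab849
word = 0xa5bab849 → big-endian bytes:
  [0]=0xa5  [1]=0xba  [2]=0xb8  [3]=0x49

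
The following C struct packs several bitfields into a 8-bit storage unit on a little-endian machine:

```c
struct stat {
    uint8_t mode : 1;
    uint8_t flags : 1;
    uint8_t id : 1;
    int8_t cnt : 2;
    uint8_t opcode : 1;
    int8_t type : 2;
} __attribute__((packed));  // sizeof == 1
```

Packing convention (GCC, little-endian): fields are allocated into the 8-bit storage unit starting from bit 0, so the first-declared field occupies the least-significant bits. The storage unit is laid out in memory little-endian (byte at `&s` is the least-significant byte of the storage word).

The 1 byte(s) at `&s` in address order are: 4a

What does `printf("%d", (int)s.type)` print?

[0]=0x4a (little-endian) → word 0x4a
mode [0+:1] = (word>>0) & 0x1 = 0
flags [1+:1] = (word>>1) & 0x1 = 1
id [2+:1] = (word>>2) & 0x1 = 0
cnt [3+:2] = (word>>3) & 0x3 = 1
opcode [5+:1] = (word>>5) & 0x1 = 0
type [6+:2] = (word>>6) & 0x3 = 1  ←
type signed 2b, MSB=0: value = 1

1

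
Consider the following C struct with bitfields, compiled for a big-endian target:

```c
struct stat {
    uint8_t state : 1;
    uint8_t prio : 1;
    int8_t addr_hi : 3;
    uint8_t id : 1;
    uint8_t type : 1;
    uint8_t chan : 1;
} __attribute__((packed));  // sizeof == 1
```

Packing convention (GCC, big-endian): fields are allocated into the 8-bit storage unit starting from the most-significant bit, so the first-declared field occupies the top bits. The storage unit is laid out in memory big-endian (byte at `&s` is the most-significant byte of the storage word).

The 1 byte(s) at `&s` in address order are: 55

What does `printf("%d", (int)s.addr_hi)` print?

[0]=0x55 (big-endian) → word 0x55
state [7+:1] = (word>>7) & 0x1 = 0
prio [6+:1] = (word>>6) & 0x1 = 1
addr_hi [3+:3] = (word>>3) & 0x7 = 2  ←
id [2+:1] = (word>>2) & 0x1 = 1
type [1+:1] = (word>>1) & 0x1 = 0
chan [0+:1] = (word>>0) & 0x1 = 1
addr_hi signed 3b, MSB=0: value = 2

2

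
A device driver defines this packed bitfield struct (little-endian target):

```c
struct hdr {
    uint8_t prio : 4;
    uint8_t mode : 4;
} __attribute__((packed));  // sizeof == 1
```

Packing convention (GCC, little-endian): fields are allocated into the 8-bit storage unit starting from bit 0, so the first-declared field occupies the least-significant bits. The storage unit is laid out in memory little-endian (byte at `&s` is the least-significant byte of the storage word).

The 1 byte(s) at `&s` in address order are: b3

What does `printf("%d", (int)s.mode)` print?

11

[0]=0xb3 (little-endian) → word 0xb3
prio:4 @ bit 0 → (0xb3>>0)&0xf = 0x3
mode:4 @ bit 4 → (0xb3>>4)&0xf = 0xb  ←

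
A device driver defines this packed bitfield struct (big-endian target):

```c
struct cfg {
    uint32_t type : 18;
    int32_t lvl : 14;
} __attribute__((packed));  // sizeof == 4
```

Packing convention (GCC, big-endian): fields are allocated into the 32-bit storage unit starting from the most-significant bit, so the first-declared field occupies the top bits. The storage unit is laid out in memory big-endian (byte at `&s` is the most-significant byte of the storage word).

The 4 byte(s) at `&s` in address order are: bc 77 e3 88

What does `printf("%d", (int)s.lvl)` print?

[0]=0xbc [1]=0x77 [2]=0xe3 [3]=0x88 (big-endian) → word 0xbc77e388
type [14+:18] = (word>>14) & 0x3ffff = 192991
lvl [0+:14] = (word>>0) & 0x3fff = 9096  ←
lvl signed 14b, MSB=1: 9096 - 16384 = -7288

-7288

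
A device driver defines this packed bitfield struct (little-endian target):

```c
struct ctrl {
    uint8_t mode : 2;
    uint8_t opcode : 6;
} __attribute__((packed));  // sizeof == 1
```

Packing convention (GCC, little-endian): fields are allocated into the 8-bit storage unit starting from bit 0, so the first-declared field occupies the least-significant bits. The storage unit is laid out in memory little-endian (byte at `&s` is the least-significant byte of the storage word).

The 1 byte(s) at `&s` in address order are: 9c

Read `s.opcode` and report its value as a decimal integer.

39

[0]=0x9c (little-endian) → word 0x9c
mode:2 @ bit 0 → (0x9c>>0)&0x3 = 0x0
opcode:6 @ bit 2 → (0x9c>>2)&0x3f = 0x27  ←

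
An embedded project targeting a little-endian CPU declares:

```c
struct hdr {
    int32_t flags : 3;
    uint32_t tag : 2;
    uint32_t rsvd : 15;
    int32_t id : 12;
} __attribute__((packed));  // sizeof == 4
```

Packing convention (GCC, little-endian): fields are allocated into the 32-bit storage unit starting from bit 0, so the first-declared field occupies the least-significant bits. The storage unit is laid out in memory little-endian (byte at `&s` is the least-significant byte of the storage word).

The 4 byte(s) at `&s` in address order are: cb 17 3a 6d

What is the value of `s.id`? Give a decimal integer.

1747

[0]=0xcb [1]=0x17 [2]=0x3a [3]=0x6d (little-endian) → word 0x6d3a17cb
flags:3 @ bit 0 → (0x6d3a17cb>>0)&0x7 = 0x3
tag:2 @ bit 3 → (0x6d3a17cb>>3)&0x3 = 0x1
rsvd:15 @ bit 5 → (0x6d3a17cb>>5)&0x7fff = 0x50be
id:12 @ bit 20 → (0x6d3a17cb>>20)&0xfff = 0x6d3  ←
id signed 12b, MSB=0: value = 1747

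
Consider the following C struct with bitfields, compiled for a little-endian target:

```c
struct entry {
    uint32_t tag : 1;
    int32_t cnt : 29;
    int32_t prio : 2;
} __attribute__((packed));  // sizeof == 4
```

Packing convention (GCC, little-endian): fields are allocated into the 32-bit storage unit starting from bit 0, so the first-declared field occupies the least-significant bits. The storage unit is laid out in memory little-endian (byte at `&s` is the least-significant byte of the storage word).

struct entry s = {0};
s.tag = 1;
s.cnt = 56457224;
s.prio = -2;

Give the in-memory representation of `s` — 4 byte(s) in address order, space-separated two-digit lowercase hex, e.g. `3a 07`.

11 f0 ba 86

tag (1b) val=1 bits=0x1 at bit 0: 0x00000001
cnt (29b) val=56457224 bits=0x35d7808 at bit 1: 0x06baf011
prio (2b) val=-2 bits=0x2 at bit 30: 0x86baf011
word = 0x86baf011 → little-endian bytes:
  [0]=0x11  [1]=0xf0  [2]=0xba  [3]=0x86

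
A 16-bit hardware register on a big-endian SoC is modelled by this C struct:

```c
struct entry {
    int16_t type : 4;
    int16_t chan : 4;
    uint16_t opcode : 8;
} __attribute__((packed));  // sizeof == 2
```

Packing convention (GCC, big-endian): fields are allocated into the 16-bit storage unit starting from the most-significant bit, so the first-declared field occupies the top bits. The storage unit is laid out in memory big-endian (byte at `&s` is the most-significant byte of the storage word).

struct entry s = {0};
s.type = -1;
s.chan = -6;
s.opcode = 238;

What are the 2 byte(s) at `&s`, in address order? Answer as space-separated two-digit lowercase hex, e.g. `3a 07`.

fa ee

type (4b) val=-1 bits=0xf at bit 12: 0xf000
chan (4b) val=-6 bits=0xa at bit 8: 0xfa00
opcode (8b) val=238 bits=0xee at bit 0: 0xfaee
word = 0xfaee → big-endian bytes:
  [0]=0xfa  [1]=0xee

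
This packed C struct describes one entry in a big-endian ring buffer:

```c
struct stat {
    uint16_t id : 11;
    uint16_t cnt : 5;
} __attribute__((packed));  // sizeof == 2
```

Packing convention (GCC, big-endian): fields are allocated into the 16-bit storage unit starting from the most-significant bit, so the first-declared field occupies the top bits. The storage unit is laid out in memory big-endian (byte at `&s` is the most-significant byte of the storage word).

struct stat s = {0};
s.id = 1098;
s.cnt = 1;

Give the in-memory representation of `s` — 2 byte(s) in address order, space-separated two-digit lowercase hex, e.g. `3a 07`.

89 41

[5+:11] id=1098 & 0x7ff = 0x44a; word=0x8940
[0+:5] cnt=1 & 0x1f = 0x1; word=0x8941
word = 0x8941 → big-endian bytes:
  [0]=0x89  [1]=0x41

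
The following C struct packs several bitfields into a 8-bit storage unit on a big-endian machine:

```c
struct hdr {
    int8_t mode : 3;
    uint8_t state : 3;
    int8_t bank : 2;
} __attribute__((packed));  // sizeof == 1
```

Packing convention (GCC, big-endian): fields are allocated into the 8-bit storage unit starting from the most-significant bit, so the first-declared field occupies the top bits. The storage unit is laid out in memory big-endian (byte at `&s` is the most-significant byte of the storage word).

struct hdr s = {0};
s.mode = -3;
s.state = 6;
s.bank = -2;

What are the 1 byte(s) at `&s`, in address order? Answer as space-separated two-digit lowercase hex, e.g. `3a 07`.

ba

mode (3b) val=-3 bits=0x5 at bit 5: 0xa0
state (3b) val=6 bits=0x6 at bit 2: 0xb8
bank (2b) val=-2 bits=0x2 at bit 0: 0xba
word = 0xba → big-endian bytes:
  [0]=0xba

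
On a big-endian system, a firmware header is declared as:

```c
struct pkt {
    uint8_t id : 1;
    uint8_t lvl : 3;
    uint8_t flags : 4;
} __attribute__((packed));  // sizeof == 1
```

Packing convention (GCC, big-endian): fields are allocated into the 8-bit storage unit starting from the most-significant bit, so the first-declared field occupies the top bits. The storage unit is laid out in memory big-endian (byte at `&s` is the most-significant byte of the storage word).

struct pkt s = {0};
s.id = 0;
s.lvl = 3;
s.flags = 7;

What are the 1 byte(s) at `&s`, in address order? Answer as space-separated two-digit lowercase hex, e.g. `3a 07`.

37

[7+:1] id=0 & 0x1 = 0x0; word=0x00
[4+:3] lvl=3 & 0x7 = 0x3; word=0x30
[0+:4] flags=7 & 0xf = 0x7; word=0x37
word = 0x37 → big-endian bytes:
  [0]=0x37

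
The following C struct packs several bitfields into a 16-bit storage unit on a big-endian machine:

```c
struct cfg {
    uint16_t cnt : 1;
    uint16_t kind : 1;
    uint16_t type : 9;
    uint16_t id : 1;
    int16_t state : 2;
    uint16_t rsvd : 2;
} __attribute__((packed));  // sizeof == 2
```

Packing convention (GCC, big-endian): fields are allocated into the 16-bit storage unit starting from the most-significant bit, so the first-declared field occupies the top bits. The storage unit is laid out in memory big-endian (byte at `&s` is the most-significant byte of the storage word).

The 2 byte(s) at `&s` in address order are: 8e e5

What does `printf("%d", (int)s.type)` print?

[0]=0x8e [1]=0xe5 (big-endian) → word 0x8ee5
cnt [15+:1] = (word>>15) & 0x1 = 1
kind [14+:1] = (word>>14) & 0x1 = 0
type [5+:9] = (word>>5) & 0x1ff = 119  ←
id [4+:1] = (word>>4) & 0x1 = 0
state [2+:2] = (word>>2) & 0x3 = 1
rsvd [0+:2] = (word>>0) & 0x3 = 1

119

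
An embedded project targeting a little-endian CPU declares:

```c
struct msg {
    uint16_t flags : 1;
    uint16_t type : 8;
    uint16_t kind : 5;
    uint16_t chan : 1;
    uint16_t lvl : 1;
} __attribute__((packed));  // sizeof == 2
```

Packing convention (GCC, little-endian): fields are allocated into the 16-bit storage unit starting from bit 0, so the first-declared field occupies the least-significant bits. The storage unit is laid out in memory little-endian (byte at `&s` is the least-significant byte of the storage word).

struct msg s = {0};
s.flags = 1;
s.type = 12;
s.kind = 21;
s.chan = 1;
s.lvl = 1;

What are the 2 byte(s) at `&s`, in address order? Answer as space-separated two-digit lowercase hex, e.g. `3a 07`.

19 ea

flags (1b) val=1 bits=0x1 at bit 0: 0x0001
type (8b) val=12 bits=0xc at bit 1: 0x0019
kind (5b) val=21 bits=0x15 at bit 9: 0x2a19
chan (1b) val=1 bits=0x1 at bit 14: 0x6a19
lvl (1b) val=1 bits=0x1 at bit 15: 0xea19
word = 0xea19 → little-endian bytes:
  [0]=0x19  [1]=0xea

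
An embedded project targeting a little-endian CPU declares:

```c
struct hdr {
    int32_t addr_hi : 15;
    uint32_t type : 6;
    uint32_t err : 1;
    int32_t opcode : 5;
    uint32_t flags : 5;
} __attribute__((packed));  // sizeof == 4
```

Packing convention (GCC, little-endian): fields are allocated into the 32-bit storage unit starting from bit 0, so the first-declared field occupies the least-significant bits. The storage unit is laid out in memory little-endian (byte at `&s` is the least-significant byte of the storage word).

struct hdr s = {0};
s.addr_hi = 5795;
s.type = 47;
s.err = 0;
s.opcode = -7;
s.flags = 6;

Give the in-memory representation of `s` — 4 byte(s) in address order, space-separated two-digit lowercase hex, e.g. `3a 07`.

a3 96 57 36

addr_hi (15b) val=5795 bits=0x16a3 at bit 0: 0x000016a3
type (6b) val=47 bits=0x2f at bit 15: 0x001796a3
err (1b) val=0 bits=0x0 at bit 21: 0x001796a3
opcode (5b) val=-7 bits=0x19 at bit 22: 0x065796a3
flags (5b) val=6 bits=0x6 at bit 27: 0x365796a3
word = 0x365796a3 → little-endian bytes:
  [0]=0xa3  [1]=0x96  [2]=0x57  [3]=0x36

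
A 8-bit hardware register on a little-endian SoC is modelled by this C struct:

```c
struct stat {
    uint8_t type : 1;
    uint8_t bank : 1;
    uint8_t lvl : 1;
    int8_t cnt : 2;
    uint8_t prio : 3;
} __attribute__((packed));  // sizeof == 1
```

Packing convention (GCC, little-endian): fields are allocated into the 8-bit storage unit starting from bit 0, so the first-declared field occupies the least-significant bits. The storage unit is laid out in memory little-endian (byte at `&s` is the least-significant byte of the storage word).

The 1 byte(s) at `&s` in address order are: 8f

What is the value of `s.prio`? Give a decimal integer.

4

[0]=0x8f (little-endian) → word 0x8f
type [0+:1] = (word>>0) & 0x1 = 1
bank [1+:1] = (word>>1) & 0x1 = 1
lvl [2+:1] = (word>>2) & 0x1 = 1
cnt [3+:2] = (word>>3) & 0x3 = 1
prio [5+:3] = (word>>5) & 0x7 = 4  ←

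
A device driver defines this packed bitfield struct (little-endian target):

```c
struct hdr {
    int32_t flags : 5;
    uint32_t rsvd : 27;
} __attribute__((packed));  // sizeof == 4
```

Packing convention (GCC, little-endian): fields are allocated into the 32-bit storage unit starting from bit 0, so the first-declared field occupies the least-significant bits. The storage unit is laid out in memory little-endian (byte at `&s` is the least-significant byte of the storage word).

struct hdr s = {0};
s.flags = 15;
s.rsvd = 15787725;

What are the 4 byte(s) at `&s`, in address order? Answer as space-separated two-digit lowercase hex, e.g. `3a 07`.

af d9 1c 1e

flags:5 = 15 → 0xf << 0 → word 0x0000000f
rsvd:27 = 15787725 → 0xf0e6cd << 5 → word 0x1e1cd9af
word = 0x1e1cd9af → little-endian bytes:
  [0]=0xaf  [1]=0xd9  [2]=0x1c  [3]=0x1e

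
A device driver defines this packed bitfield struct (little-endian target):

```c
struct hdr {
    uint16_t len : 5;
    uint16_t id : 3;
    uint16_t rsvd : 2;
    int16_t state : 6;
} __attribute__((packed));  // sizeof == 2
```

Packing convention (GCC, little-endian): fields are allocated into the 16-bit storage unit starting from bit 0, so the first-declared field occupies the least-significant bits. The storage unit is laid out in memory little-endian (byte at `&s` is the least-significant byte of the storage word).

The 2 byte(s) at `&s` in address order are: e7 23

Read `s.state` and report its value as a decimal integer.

[0]=0xe7 [1]=0x23 (little-endian) → word 0x23e7
len [0+:5] = (word>>0) & 0x1f = 7
id [5+:3] = (word>>5) & 0x7 = 7
rsvd [8+:2] = (word>>8) & 0x3 = 3
state [10+:6] = (word>>10) & 0x3f = 8  ←
state signed 6b, MSB=0: value = 8

8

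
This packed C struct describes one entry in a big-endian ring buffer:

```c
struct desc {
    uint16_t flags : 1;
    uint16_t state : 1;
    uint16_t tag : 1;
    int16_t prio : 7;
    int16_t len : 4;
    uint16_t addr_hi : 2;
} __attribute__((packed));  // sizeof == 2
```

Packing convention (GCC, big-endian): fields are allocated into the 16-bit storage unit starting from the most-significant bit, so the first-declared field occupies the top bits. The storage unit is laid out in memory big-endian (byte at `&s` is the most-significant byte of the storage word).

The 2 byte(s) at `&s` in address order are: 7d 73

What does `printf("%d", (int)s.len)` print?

[0]=0x7d [1]=0x73 (big-endian) → word 0x7d73
flags:1 @ bit 15 → (0x7d73>>15)&0x1 = 0x0
state:1 @ bit 14 → (0x7d73>>14)&0x1 = 0x1
tag:1 @ bit 13 → (0x7d73>>13)&0x1 = 0x1
prio:7 @ bit 6 → (0x7d73>>6)&0x7f = 0x75
len:4 @ bit 2 → (0x7d73>>2)&0xf = 0xc  ←
addr_hi:2 @ bit 0 → (0x7d73>>0)&0x3 = 0x3
len signed 4b, MSB=1: 12 - 16 = -4

-4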